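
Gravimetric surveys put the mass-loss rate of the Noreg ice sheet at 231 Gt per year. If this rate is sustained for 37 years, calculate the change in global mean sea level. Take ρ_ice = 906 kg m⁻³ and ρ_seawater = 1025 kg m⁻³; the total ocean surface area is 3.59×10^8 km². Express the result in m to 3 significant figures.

≈ 0.0232 m

Total mass lost = 231 Gt/yr × 37 yr = 8547 Gt = 8.547×10^15 kg.
ρ_w = 1025 kg m⁻³, so water volume = 8.547×10^15 / 1025 = 8.339×10^12 m³.
Δh = 8.339×10^12 / 3.59×10^14 = 0.0232 m.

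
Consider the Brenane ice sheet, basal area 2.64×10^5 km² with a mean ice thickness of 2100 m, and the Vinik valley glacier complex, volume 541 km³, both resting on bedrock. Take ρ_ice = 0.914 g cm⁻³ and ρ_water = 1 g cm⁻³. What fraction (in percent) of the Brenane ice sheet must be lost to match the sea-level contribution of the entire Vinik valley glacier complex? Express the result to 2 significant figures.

≈ 0.098 %

Equal sea-level rise means equal mass of meltwater, i.e. equal mass of ice lost.
Ice mass of Vinik: 4.945×10^14 kg; ice mass of Brenane: 5.067×10^17 kg.
Fraction required = 4.945×10^14 / 5.067×10^17 = 9.76×10^-4 → 0.098 %.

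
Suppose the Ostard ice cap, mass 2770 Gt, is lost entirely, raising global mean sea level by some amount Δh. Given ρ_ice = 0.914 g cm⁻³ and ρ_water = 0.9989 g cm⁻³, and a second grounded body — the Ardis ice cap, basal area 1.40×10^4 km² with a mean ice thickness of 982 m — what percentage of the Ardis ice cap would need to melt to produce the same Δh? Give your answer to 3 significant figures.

≈ 22.0 %

Equal sea-level rise means equal mass of meltwater, i.e. equal mass of ice lost.
Ice mass of Ostard: 2.770×10^15 kg; ice mass of Ardis: 1.257×10^16 kg.
Fraction required = 2.770×10^15 / 1.257×10^16 = 0.220 → 22.0 %.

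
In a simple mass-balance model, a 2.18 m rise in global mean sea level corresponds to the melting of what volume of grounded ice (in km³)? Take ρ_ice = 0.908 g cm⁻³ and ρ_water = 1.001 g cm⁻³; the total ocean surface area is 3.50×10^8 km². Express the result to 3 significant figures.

Required water volume = Δh × A = 2.18 m × 3.50×10^14 m² = 7.630×10^14 m³ = 7.630×10^5 km³.
Ice volume = water volume × ρ_w/ρ_ice = 7.630×10^5 × 1001/908 = 8.41×10^5 km³.

≈ 8.41×10^5 km³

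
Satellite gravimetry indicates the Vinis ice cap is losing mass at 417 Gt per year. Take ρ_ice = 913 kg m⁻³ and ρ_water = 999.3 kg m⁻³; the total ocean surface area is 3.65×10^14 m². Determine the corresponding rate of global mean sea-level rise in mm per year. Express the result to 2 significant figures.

≈ 1.1 mm/yr

ρ_w = 999.3 kg m⁻³. Annual water volume added = 417 Gt / ρ_w = 4.170×10^14 kg / 999.3 kg m⁻³ = 4.173×10^11 m³.
Δh per year = 4.173×10^11 / 3.65×10^14 = 1.14×10^-3 m = 1.1 mm.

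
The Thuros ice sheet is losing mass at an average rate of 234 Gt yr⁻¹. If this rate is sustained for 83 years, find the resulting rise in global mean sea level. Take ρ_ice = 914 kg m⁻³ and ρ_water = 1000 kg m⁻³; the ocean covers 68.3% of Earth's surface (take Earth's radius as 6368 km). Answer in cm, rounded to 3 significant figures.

≈ 5.58 cm

Total mass lost = 234 Gt/yr × 83 yr = 1.942×10^4 Gt = 1.942×10^16 kg.
ρ_w = 1000 kg m⁻³, so water volume = 1.942×10^16 / 1000 = 1.942×10^13 m³.
Δh = 1.942×10^13 / 3.48×10^14 = 0.0558 m = 5.58 cm.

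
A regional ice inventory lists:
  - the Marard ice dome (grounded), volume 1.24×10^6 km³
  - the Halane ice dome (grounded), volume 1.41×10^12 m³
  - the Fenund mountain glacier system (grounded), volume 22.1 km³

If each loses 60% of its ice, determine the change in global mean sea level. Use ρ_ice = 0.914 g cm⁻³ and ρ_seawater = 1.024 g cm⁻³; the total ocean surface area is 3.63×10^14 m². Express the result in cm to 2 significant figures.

Marard: 0.6 × 1.24×10^6 km³ × (914/1024) = 6.641×10^5 km³ of water.
Halane: 0.6 × 1.41×10^12 m³ × (914/1024) = 7.551×10^11 m³ of water.
Fenund: 0.6 × 22.1 km³ × (914/1024) = 11.84 km³ of water.
Total added water ≈ 6.648×10^14 m³ over 3.63×10^14 m² → Δh = 1.83 m = 180 cm.

≈ 180 cm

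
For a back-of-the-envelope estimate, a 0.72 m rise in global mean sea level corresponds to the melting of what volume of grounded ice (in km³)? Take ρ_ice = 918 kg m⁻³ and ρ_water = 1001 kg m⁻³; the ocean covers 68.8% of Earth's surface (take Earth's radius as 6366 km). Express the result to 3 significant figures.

≈ 2.75×10^5 km³

Required water volume = Δh × A = 0.72 m × 3.50×10^14 m² = 2.523×10^14 m³ = 2.523×10^5 km³.
Ice volume = water volume × ρ_w/ρ_ice = 2.523×10^5 × 1001/918 = 2.75×10^5 km³.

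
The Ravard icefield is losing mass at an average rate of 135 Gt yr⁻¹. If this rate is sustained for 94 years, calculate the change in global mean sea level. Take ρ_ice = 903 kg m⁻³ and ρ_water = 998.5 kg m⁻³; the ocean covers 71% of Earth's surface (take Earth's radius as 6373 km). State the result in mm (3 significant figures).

Total mass lost = 135 Gt/yr × 94 yr = 1.269×10^4 Gt = 1.269×10^16 kg.
ρ_w = 998.5 kg m⁻³, so water volume = 1.269×10^16 / 998.5 = 1.271×10^13 m³.
Δh = 1.271×10^13 / 3.62×10^14 = 0.0351 m = 35.1 mm.

≈ 35.1 mm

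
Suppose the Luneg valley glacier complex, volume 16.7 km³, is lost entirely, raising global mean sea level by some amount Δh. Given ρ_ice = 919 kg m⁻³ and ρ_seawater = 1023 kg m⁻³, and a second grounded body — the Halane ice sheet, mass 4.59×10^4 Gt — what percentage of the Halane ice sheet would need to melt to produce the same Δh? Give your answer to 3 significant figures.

Equal sea-level rise means equal mass of meltwater, i.e. equal mass of ice lost.
Ice mass of Luneg: 1.535×10^13 kg; ice mass of Halane: 4.590×10^16 kg.
Fraction required = 1.535×10^13 / 4.590×10^16 = 3.34×10^-4 → 0.0334 %.

≈ 0.0334 %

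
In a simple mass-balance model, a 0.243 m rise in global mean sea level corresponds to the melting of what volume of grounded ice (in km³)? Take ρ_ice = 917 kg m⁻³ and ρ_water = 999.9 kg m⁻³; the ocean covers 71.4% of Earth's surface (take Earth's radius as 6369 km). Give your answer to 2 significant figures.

≈ 9.6×10^4 km³

Required water volume = Δh × A = 0.243 m × 3.64×10^14 m² = 8.844×10^13 m³ = 8.844×10^4 km³.
Ice volume = water volume × ρ_w/ρ_ice = 8.844×10^4 × 999.9/917 = 9.6×10^4 km³.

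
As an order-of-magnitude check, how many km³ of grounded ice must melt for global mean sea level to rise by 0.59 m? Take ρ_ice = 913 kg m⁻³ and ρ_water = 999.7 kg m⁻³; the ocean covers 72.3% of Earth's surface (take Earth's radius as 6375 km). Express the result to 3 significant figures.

≈ 2.39×10^5 km³

Required water volume = Δh × A = 0.59 m × 3.69×10^14 m² = 2.179×10^14 m³ = 2.179×10^5 km³.
Ice volume = water volume × ρ_w/ρ_ice = 2.179×10^5 × 999.7/913 = 2.39×10^5 km³.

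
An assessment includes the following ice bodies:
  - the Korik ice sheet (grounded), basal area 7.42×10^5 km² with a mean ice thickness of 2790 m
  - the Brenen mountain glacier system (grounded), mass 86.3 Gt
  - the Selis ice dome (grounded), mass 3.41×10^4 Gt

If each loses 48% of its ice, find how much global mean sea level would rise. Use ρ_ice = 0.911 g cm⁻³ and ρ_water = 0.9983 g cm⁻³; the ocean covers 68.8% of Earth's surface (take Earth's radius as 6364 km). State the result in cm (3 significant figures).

Korik: ice volume = 7.42×10^5 km² × 2790 m = 2.070×10^6 km³; 0.48 × 2.070×10^6 × (911/998.3) = 9.068×10^5 km³ of water.
Brenen: 0.48 × 86.3 Gt = 4.142×10^13 kg; dividing by ρ_w = 0.9983 g cm⁻³ = 998.3 kg m⁻³ gives 4.149×10^10 m³ of water.
Selis: 0.48 × 3.41×10^4 Gt = 1.637×10^16 kg; dividing by ρ_w = 998.3 kg m⁻³ gives 1.640×10^13 m³ of water.
Total added water ≈ 9.232×10^14 m³ over 3.50×10^14 m² → Δh = 2.64 m = 264 cm.

≈ 264 cm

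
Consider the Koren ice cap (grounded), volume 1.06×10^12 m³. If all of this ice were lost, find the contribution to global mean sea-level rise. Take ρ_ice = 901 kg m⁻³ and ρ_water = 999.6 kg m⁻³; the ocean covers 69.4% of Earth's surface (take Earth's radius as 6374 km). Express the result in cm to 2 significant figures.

Koren: 1.06×10^12 m³ × (901/999.6) = 9.554×10^11 m³ of water.
Spread over 3.54×10^14 m² of ocean, Δh = 9.554×10^11 / 3.54×10^14 = 2.70×10^-3 m = 0.27 cm.

≈ 0.27 cm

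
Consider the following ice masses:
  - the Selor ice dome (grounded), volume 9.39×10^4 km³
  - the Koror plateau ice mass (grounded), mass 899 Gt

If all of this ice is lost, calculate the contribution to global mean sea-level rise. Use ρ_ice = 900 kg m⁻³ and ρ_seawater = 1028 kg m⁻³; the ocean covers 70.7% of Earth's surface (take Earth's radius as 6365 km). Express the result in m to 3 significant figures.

≈ 0.231 m

Selor: 9.39×10^4 km³ × (900/1028) = 8.221×10^4 km³ of water.
Koror: 899 Gt = 8.990×10^14 kg; dividing by ρ_w = 1028 kg m⁻³ gives 8.745×10^11 m³ of water.
Total added water ≈ 8.308×10^13 m³ over 3.60×10^14 m² → Δh = 0.231 m.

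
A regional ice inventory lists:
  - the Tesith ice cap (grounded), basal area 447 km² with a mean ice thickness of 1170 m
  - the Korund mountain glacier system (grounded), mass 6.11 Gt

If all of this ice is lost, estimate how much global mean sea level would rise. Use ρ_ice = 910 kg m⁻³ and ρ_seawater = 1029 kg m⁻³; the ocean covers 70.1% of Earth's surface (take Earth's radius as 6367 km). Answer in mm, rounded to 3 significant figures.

Tesith: ice volume = 447 km² × 1170 m = 523.0 km³; 523.0 × (910/1029) = 462.5 km³ of water.
Korund: 6.11 Gt = 6.110×10^12 kg; dividing by ρ_w = 1029 kg m⁻³ gives 5.938×10^9 m³ of water.
Total added water ≈ 4.684×10^11 m³ over 3.57×10^14 m² → Δh = 1.31×10^-3 m = 1.31 mm.

≈ 1.31 mm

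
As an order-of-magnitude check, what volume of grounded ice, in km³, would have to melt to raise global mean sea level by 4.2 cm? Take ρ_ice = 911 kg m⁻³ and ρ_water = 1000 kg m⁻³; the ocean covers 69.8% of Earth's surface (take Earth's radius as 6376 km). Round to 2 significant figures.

≈ 1.6×10^4 km³

Required water volume = Δh × A = 0.042 m × 3.57×10^14 m² = 1.498×10^13 m³ = 1.498×10^4 km³.
Ice volume = water volume × ρ_w/ρ_ice = 1.498×10^4 × 1000/911 = 1.6×10^4 km³.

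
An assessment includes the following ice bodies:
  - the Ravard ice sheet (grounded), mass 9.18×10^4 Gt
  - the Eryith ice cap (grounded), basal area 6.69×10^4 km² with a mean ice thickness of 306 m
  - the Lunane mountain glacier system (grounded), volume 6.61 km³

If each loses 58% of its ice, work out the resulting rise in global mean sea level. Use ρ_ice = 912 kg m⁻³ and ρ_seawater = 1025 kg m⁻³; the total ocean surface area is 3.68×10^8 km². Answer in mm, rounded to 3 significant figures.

≈ 170 mm

Ravard: 0.58 × 9.18×10^4 Gt = 5.324×10^16 kg; dividing by ρ_w = 1025 kg m⁻³ gives 5.195×10^13 m³ of water.
Eryith: ice volume = 6.69×10^4 km² × 306 m = 2.047×10^4 km³; 0.58 × 2.047×10^4 × (912/1025) = 1.056×10^4 km³ of water.
Lunane: 0.58 × 6.61 km³ × (912/1025) = 3.411 km³ of water.
Total added water ≈ 6.251×10^13 m³ over 3.68×10^14 m² → Δh = 0.170 m = 170 mm.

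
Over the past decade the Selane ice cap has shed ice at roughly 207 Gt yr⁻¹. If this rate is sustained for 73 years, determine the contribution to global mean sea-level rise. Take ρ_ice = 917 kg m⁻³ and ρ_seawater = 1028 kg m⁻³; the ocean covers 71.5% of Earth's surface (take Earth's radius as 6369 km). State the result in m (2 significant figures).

≈ 0.040 m

Total mass lost = 207 Gt/yr × 73 yr = 1.511×10^4 Gt = 1.511×10^16 kg.
ρ_w = 1028 kg m⁻³, so water volume = 1.511×10^16 / 1028 = 1.470×10^13 m³.
Δh = 1.470×10^13 / 3.64×10^14 = 0.0403 m.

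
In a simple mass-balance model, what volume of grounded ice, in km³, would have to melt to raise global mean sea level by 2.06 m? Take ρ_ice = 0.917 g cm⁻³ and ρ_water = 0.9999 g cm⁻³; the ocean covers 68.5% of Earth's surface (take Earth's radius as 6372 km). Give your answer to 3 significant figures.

Required water volume = Δh × A = 2.06 m × 3.50×10^14 m² = 7.200×10^14 m³ = 7.200×10^5 km³.
Ice volume = water volume × ρ_w/ρ_ice = 7.200×10^5 × 999.9/917 = 7.85×10^5 km³.

≈ 7.85×10^5 km³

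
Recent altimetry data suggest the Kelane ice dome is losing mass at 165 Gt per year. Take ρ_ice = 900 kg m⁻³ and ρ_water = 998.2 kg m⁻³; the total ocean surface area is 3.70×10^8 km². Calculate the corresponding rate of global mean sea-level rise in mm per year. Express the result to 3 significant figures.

ρ_w = 998.2 kg m⁻³. Annual water volume added = 165 Gt / ρ_w = 1.650×10^14 kg / 998.2 kg m⁻³ = 1.653×10^11 m³.
Δh per year = 1.653×10^11 / 3.70×10^14 = 4.47×10^-4 m = 0.447 mm.

≈ 0.447 mm/yr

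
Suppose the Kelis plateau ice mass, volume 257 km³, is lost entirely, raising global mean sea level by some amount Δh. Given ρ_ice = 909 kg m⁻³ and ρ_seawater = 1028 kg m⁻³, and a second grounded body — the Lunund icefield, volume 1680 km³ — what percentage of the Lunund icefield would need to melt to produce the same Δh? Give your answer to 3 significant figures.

Equal sea-level rise means equal mass of meltwater, i.e. equal mass of ice lost.
Ice mass of Kelis: 2.336×10^14 kg; ice mass of Lunund: 1.527×10^15 kg.
Fraction required = 2.336×10^14 / 1.527×10^15 = 0.153 → 15.3 %.

≈ 15.3 %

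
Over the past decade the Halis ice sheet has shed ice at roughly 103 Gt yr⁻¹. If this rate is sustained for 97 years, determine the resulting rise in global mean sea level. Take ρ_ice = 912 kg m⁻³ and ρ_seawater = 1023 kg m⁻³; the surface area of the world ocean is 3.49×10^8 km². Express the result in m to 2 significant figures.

Total mass lost = 103 Gt/yr × 97 yr = 9991 Gt = 9.991×10^15 kg.
ρ_w = 1023 kg m⁻³, so water volume = 9.991×10^15 / 1023 = 9.766×10^12 m³.
Δh = 9.766×10^12 / 3.49×10^14 = 0.0280 m.

≈ 0.028 m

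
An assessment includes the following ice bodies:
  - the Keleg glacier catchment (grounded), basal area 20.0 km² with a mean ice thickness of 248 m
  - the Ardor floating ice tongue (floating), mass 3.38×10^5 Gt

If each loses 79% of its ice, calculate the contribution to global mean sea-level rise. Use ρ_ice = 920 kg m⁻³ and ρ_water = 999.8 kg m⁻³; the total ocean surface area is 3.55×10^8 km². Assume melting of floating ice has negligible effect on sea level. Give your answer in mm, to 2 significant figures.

≈ 0.010 mm

Keleg: ice volume = 20.0 km² × 248 m = 4.960 km³; 0.79 × 4.960 × (920/999.8) = 3.606 km³ of water.
The Ardor floating ice tongue is floating and already displaces its own weight of water, so its melt adds essentially nothing to sea level.
Total added water ≈ 3.606×10^9 m³ over 3.55×10^14 m² → Δh = 1.02×10^-5 m = 0.010 mm.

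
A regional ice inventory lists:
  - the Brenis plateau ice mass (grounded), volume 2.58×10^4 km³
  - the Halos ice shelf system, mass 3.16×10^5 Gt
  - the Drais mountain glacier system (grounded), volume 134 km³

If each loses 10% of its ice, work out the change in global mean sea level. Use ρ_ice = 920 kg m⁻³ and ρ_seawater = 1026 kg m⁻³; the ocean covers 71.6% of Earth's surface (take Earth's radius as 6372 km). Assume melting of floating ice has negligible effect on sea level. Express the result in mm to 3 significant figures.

≈ 6.37 mm

Brenis: 0.1 × 2.58×10^4 km³ × (920/1026) = 2313 km³ of water.
The Halos ice shelf system is floating and already displaces its own weight of water, so its melt adds essentially nothing to sea level.
Drais: 0.1 × 134 km³ × (920/1026) = 12.02 km³ of water.
Total added water ≈ 2.325×10^12 m³ over 3.65×10^14 m² → Δh = 6.37×10^-3 m = 6.37 mm.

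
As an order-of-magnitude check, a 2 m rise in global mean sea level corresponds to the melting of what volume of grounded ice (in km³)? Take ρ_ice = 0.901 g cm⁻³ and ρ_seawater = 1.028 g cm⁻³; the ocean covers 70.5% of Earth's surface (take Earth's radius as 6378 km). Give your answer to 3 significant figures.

Required water volume = Δh × A = 2 m × 3.60×10^14 m² = 7.208×10^14 m³ = 7.208×10^5 km³.
Ice volume = water volume × ρ_w/ρ_ice = 7.208×10^5 × 1028/901 = 8.22×10^5 km³.

≈ 8.22×10^5 km³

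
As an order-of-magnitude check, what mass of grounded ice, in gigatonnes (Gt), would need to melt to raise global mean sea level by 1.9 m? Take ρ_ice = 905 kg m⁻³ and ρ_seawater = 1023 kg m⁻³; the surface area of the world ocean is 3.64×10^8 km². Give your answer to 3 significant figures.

Required water volume = Δh × A = 1.9 m × 3.64×10^14 m² = 6.916×10^14 m³.
ρ_w = 1023 kg m⁻³, so the mass of water = 6.916×10^14 m³ × 1023 kg m⁻³ = 7.075×10^17 kg = 7.08×10^5 Gt (and the same mass of ice, by conservation).

≈ 7.08×10^5 Gt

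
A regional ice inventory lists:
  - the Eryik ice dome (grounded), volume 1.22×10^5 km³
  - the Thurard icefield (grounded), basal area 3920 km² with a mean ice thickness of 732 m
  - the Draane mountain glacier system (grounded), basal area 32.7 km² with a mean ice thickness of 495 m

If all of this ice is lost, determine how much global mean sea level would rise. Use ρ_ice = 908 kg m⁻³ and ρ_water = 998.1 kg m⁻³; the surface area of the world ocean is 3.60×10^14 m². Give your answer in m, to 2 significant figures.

Eryik: 1.22×10^5 km³ × (908/998.1) = 1.110×10^5 km³ of water.
Thurard: ice volume = 3920 km² × 732 m = 2869 km³; 2869 × (908/998.1) = 2610 km³ of water.
Draane: ice volume = 32.7 km² × 495 m = 16.19 km³; 16.19 × (908/998.1) = 14.73 km³ of water.
Total added water ≈ 1.136×10^14 m³ over 3.60×10^14 m² → Δh = 0.316 m.

≈ 0.32 m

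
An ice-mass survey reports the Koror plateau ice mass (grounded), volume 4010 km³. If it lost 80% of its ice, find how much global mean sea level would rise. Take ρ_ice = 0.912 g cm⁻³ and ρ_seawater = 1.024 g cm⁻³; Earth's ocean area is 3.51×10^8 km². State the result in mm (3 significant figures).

≈ 8.14 mm

Koror: 0.8 × 4010 km³ × (912/1024) = 2857 km³ of water.
Spread over 3.51×10^14 m² of ocean, Δh = 2.857×10^12 / 3.51×10^14 = 8.14×10^-3 m = 8.14 mm.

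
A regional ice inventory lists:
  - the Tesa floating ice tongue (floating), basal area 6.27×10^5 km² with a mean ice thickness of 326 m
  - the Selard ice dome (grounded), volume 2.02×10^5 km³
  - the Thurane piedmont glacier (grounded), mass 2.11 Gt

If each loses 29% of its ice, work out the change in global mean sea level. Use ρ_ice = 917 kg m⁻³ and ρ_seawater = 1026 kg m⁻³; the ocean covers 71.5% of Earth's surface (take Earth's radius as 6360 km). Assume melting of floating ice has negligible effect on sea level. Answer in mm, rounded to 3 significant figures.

≈ 144 mm

The Tesa floating ice tongue is floating and already displaces its own weight of water, so its melt adds essentially nothing to sea level.
Selard: 0.29 × 2.02×10^5 km³ × (917/1026) = 5.236×10^4 km³ of water.
Thurane: 0.29 × 2.11 Gt = 6.119×10^11 kg; dividing by ρ_w = 1026 kg m⁻³ gives 5.964×10^8 m³ of water.
Total added water ≈ 5.236×10^13 m³ over 3.63×10^14 m² → Δh = 0.144 m = 144 mm.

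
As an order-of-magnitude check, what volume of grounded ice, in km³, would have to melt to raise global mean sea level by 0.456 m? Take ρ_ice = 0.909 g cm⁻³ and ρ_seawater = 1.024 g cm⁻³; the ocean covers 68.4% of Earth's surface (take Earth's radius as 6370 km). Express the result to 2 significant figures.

Required water volume = Δh × A = 0.456 m × 3.49×10^14 m² = 1.590×10^14 m³ = 1.590×10^5 km³.
Ice volume = water volume × ρ_w/ρ_ice = 1.590×10^5 × 1024/909 = 1.8×10^5 km³.

≈ 1.8×10^5 km³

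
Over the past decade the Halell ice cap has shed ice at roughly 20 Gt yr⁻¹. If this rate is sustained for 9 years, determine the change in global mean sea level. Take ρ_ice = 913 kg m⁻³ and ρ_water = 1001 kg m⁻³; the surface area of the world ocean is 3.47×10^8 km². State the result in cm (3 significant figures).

Total mass lost = 20 Gt/yr × 9 yr = 180.0 Gt = 1.800×10^14 kg.
ρ_w = 1001 kg m⁻³, so water volume = 1.800×10^14 / 1001 = 1.798×10^11 m³.
Δh = 1.798×10^11 / 3.47×10^14 = 5.18×10^-4 m = 0.0518 cm.

≈ 0.0518 cm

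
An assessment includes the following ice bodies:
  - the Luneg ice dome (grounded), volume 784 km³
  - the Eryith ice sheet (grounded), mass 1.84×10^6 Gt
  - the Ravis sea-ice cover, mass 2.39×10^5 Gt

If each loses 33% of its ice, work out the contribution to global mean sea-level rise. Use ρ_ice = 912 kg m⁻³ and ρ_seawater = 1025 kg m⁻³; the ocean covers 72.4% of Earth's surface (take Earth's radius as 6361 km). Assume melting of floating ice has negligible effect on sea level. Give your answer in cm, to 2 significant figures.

≈ 160 cm

Luneg: 0.33 × 784 km³ × (912/1025) = 230.2 km³ of water.
Eryith: 0.33 × 1.84×10^6 Gt = 6.072×10^17 kg; dividing by ρ_w = 1025 kg m⁻³ gives 5.924×10^14 m³ of water.
The Ravis sea-ice cover is floating and already displaces its own weight of water, so its melt adds essentially nothing to sea level.
Total added water ≈ 5.926×10^14 m³ over 3.68×10^14 m² → Δh = 1.61 m = 160 cm.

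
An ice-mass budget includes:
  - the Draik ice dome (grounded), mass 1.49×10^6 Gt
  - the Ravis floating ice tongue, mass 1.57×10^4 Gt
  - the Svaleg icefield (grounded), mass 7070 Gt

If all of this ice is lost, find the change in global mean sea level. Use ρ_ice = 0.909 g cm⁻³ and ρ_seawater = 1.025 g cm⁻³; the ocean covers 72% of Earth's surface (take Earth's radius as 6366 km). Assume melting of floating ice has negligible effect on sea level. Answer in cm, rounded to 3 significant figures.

Draik: 1.49×10^6 Gt = 1.490×10^18 kg; dividing by ρ_w = 1.025 g cm⁻³ = 1025 kg m⁻³ gives 1.454×10^15 m³ of water.
The Ravis floating ice tongue is floating and already displaces its own weight of water, so its melt adds essentially nothing to sea level.
Svaleg: 7070 Gt = 7.070×10^15 kg; dividing by ρ_w = 1025 kg m⁻³ gives 6.898×10^12 m³ of water.
Total added water ≈ 1.461×10^15 m³ over 3.67×10^14 m² → Δh = 3.98 m = 398 cm.

≈ 398 cm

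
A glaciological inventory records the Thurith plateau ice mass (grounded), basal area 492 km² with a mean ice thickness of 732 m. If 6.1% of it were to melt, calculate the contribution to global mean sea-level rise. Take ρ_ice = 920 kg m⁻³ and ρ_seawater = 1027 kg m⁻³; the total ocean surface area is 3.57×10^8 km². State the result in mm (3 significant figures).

≈ 0.0551 mm

Thurith: ice volume = 492 km² × 732 m = 360.1 km³; 0.061 × 360.1 × (920/1027) = 19.68 km³ of water.
Spread over 3.57×10^14 m² of ocean, Δh = 1.968×10^10 / 3.57×10^14 = 5.51×10^-5 m = 0.0551 mm.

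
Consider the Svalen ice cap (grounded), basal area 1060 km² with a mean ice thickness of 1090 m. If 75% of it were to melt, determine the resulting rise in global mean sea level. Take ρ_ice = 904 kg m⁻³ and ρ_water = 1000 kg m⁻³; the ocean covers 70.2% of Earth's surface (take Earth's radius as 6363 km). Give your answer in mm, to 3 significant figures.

Svalen: ice volume = 1060 km² × 1090 m = 1155 km³; 0.75 × 1155 × (904/1000) = 783.4 km³ of water.
Spread over 3.57×10^14 m² of ocean, Δh = 7.834×10^11 / 3.57×10^14 = 2.19×10^-3 m = 2.19 mm.

≈ 2.19 mm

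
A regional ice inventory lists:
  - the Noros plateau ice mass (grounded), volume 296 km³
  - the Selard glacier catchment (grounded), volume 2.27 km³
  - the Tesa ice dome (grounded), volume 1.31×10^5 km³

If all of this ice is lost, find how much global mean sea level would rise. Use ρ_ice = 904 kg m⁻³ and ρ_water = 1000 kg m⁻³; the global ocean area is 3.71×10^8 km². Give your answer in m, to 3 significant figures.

Noros: 296 km³ × (904/1000) = 267.6 km³ of water.
Selard: 2.27 km³ × (904/1000) = 2.052 km³ of water.
Tesa: 1.31×10^5 km³ × (904/1000) = 1.184×10^5 km³ of water.
Total added water ≈ 1.187×10^14 m³ over 3.71×10^14 m² → Δh = 0.320 m.

≈ 0.320 m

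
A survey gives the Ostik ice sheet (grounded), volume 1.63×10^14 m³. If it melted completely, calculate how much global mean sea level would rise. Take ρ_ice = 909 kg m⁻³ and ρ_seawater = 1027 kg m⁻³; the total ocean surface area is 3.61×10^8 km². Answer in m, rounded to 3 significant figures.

≈ 0.400 m

Ostik: 1.63×10^14 m³ × (909/1027) = 1.443×10^14 m³ of water.
Spread over 3.61×10^14 m² of ocean, Δh = 1.443×10^14 / 3.61×10^14 = 0.400 m.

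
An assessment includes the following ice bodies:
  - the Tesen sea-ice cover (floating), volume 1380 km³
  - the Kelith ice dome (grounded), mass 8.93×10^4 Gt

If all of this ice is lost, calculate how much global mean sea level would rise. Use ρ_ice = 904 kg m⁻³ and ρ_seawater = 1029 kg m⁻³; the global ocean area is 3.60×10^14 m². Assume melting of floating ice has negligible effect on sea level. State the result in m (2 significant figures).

≈ 0.24 m

The Tesen sea-ice cover is floating and already displaces its own weight of water, so its melt adds essentially nothing to sea level.
Kelith: 8.93×10^4 Gt = 8.930×10^16 kg; dividing by ρ_w = 1029 kg m⁻³ gives 8.678×10^13 m³ of water.
Total added water ≈ 8.678×10^13 m³ over 3.60×10^14 m² → Δh = 0.241 m.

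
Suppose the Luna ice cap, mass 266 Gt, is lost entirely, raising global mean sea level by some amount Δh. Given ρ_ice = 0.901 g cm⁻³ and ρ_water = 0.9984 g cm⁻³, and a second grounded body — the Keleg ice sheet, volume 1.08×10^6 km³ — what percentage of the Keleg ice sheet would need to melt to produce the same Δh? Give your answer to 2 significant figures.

Equal sea-level rise means equal mass of meltwater, i.e. equal mass of ice lost.
Ice mass of Luna: 2.660×10^14 kg; ice mass of Keleg: 9.731×10^17 kg.
Fraction required = 2.660×10^14 / 9.731×10^17 = 2.73×10^-4 → 0.027 %.

≈ 0.027 %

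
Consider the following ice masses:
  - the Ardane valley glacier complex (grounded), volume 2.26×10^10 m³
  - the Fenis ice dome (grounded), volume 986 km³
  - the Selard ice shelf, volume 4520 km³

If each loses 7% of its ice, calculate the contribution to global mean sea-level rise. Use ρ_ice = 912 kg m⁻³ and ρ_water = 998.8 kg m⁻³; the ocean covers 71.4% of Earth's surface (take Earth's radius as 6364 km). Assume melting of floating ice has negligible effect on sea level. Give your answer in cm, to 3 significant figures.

Ardane: 0.07 × 2.26×10^10 m³ × (912/998.8) = 1.445×10^9 m³ of water.
Fenis: 0.07 × 986 km³ × (912/998.8) = 63.02 km³ of water.
The Selard ice shelf is floating and already displaces its own weight of water, so its melt adds essentially nothing to sea level.
Total added water ≈ 6.447×10^10 m³ over 3.63×10^14 m² → Δh = 1.77×10^-4 m = 0.0177 cm.

≈ 0.0177 cm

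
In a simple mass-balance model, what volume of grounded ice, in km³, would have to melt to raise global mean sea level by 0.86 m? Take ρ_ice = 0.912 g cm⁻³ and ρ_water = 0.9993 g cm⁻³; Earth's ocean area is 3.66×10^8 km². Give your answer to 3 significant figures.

Required water volume = Δh × A = 0.86 m × 3.66×10^14 m² = 3.148×10^14 m³ = 3.148×10^5 km³.
Ice volume = water volume × ρ_w/ρ_ice = 3.148×10^5 × 999.3/912 = 3.45×10^5 km³.

≈ 3.45×10^5 km³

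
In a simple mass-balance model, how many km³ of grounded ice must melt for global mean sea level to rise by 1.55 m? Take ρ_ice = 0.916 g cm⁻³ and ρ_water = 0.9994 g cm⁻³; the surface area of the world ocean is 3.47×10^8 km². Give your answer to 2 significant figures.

≈ 5.9×10^5 km³

Required water volume = Δh × A = 1.55 m × 3.47×10^14 m² = 5.378×10^14 m³ = 5.378×10^5 km³.
Ice volume = water volume × ρ_w/ρ_ice = 5.378×10^5 × 999.4/916 = 5.9×10^5 km³.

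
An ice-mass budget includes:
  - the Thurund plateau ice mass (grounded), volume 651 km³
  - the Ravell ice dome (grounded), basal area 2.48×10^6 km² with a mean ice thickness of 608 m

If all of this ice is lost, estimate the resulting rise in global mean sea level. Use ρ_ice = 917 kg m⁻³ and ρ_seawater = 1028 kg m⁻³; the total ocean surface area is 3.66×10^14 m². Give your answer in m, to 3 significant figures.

Thurund: 651 km³ × (917/1028) = 580.7 km³ of water.
Ravell: ice volume = 2.48×10^6 km² × 608 m = 1.508×10^6 km³; 1.508×10^6 × (917/1028) = 1.345×10^6 km³ of water.
Total added water ≈ 1.346×10^15 m³ over 3.66×10^14 m² → Δh = 3.68 m.

≈ 3.68 m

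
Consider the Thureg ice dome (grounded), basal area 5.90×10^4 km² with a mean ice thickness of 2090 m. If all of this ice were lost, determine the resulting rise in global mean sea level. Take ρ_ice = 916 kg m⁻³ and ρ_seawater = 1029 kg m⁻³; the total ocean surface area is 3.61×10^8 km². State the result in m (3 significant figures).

≈ 0.304 m

Thureg: ice volume = 5.90×10^4 km² × 2090 m = 1.233×10^5 km³; 1.233×10^5 × (916/1029) = 1.098×10^5 km³ of water.
Spread over 3.61×10^14 m² of ocean, Δh = 1.098×10^14 / 3.61×10^14 = 0.304 m.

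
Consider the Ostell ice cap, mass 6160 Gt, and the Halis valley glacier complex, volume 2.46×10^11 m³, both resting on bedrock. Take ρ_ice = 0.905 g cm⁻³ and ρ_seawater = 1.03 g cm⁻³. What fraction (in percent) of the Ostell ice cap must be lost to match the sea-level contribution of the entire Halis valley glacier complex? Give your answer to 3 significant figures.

Equal sea-level rise means equal mass of meltwater, i.e. equal mass of ice lost.
Ice mass of Halis: 2.226×10^14 kg; ice mass of Ostell: 6.160×10^15 kg.
Fraction required = 2.226×10^14 / 6.160×10^15 = 0.0361 → 3.61 %.

≈ 3.61 %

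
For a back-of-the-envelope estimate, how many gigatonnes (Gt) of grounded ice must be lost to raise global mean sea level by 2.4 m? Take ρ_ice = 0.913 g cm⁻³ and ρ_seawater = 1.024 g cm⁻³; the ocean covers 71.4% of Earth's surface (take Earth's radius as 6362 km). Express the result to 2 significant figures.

≈ 8.9×10^5 Gt

Required water volume = Δh × A = 2.4 m × 3.63×10^14 m² = 8.716×10^14 m³.
ρ_w = 1.024 g cm⁻³ = 1024 kg m⁻³, so the mass of water = 8.716×10^14 m³ × 1024 kg m⁻³ = 8.925×10^17 kg = 8.9×10^5 Gt (and the same mass of ice, by conservation).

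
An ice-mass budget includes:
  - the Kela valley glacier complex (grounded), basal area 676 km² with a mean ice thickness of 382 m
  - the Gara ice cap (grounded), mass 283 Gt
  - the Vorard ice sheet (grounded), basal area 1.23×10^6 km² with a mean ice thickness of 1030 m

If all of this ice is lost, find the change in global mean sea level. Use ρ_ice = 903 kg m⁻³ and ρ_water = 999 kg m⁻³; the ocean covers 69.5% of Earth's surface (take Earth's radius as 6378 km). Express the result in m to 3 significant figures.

Kela: ice volume = 676 km² × 382 m = 258.2 km³; 258.2 × (903/999) = 233.4 km³ of water.
Gara: 283 Gt = 2.830×10^14 kg; dividing by ρ_w = 999 kg m⁻³ gives 2.833×10^11 m³ of water.
Vorard: ice volume = 1.23×10^6 km² × 1030 m = 1.267×10^6 km³; 1.267×10^6 × (903/999) = 1.145×10^6 km³ of water.
Total added water ≈ 1.146×10^15 m³ over 3.55×10^14 m² → Δh = 3.22 m.

≈ 3.22 m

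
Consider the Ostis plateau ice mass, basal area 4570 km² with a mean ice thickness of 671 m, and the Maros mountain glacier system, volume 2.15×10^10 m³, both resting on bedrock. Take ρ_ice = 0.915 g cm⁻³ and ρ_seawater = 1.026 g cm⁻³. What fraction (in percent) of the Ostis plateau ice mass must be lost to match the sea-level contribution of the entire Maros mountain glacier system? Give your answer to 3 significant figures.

Equal sea-level rise means equal mass of meltwater, i.e. equal mass of ice lost.
Ice mass of Maros: 1.967×10^13 kg; ice mass of Ostis: 2.806×10^15 kg.
Fraction required = 1.967×10^13 / 2.806×10^15 = 7.01×10^-3 → 0.701 %.

≈ 0.701 %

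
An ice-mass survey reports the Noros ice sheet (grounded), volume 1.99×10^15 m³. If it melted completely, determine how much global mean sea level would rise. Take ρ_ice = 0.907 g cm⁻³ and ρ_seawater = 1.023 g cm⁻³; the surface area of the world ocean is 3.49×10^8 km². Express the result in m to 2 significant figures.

Noros: 1.99×10^15 m³ × (907/1023) = 1.764×10^15 m³ of water.
Spread over 3.49×10^14 m² of ocean, Δh = 1.764×10^15 / 3.49×10^14 = 5.06 m.

≈ 5.1 m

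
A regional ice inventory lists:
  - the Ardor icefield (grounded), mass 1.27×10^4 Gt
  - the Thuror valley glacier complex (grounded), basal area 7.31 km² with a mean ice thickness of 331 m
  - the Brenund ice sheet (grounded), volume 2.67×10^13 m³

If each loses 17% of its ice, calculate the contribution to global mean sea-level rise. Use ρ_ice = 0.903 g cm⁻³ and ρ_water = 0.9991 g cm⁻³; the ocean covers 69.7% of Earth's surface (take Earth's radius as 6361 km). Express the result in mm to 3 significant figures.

≈ 17.7 mm

Ardor: 0.17 × 1.27×10^4 Gt = 2.159×10^15 kg; dividing by ρ_w = 0.9991 g cm⁻³ = 999.1 kg m⁻³ gives 2.161×10^12 m³ of water.
Thuror: ice volume = 7.31 km² × 331 m = 2.420 km³; 0.17 × 2.420 × (903/999.1) = 0.3718 km³ of water.
Brenund: 0.17 × 2.67×10^13 m³ × (903/999.1) = 4.102×10^12 m³ of water.
Total added water ≈ 6.264×10^12 m³ over 3.54×10^14 m² → Δh = 0.0177 m = 17.7 mm.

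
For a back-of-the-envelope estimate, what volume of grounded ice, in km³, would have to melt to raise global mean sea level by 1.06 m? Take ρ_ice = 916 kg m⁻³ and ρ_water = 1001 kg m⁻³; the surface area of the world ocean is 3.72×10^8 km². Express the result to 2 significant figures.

Required water volume = Δh × A = 1.06 m × 3.72×10^14 m² = 3.943×10^14 m³ = 3.943×10^5 km³.
Ice volume = water volume × ρ_w/ρ_ice = 3.943×10^5 × 1001/916 = 4.3×10^5 km³.

≈ 4.3×10^5 km³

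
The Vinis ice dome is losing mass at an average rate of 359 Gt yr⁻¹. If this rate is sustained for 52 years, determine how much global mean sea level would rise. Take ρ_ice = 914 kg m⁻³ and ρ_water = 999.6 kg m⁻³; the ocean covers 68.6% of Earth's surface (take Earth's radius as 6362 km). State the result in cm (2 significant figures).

≈ 5.4 cm

Total mass lost = 359 Gt/yr × 52 yr = 1.867×10^4 Gt = 1.867×10^16 kg.
ρ_w = 999.6 kg m⁻³, so water volume = 1.867×10^16 / 999.6 = 1.868×10^13 m³.
Δh = 1.868×10^13 / 3.49×10^14 = 0.0535 m = 5.4 cm.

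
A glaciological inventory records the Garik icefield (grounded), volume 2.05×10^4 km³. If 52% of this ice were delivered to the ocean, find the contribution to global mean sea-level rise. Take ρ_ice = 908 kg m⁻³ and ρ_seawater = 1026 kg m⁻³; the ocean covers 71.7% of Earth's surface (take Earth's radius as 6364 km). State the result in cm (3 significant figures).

≈ 2.59 cm

Garik: 0.52 × 2.05×10^4 km³ × (908/1026) = 9434 km³ of water.
Spread over 3.65×10^14 m² of ocean, Δh = 9.434×10^12 / 3.65×10^14 = 0.0259 m = 2.59 cm.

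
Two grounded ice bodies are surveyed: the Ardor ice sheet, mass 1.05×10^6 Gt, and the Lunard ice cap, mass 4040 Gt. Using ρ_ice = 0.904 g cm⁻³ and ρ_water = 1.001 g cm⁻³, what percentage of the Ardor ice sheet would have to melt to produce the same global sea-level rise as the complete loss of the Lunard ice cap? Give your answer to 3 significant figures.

Equal sea-level rise means equal mass of meltwater, i.e. equal mass of ice lost.
Ice mass of Lunard: 4.040×10^15 kg; ice mass of Ardor: 1.050×10^18 kg.
Fraction required = 4.040×10^15 / 1.050×10^18 = 3.85×10^-3 → 0.385 %.

≈ 0.385 %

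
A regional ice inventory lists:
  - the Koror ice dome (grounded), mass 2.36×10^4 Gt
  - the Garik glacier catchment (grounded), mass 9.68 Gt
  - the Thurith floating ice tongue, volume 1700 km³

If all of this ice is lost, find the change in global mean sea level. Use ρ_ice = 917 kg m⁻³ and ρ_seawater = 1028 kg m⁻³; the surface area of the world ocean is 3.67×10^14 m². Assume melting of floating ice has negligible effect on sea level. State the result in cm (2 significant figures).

≈ 6.3 cm

Koror: 2.36×10^4 Gt = 2.360×10^16 kg; dividing by ρ_w = 1028 kg m⁻³ gives 2.296×10^13 m³ of water.
Garik: 9.68 Gt = 9.680×10^12 kg; dividing by ρ_w = 1028 kg m⁻³ gives 9.416×10^9 m³ of water.
The Thurith floating ice tongue is floating and already displaces its own weight of water, so its melt adds essentially nothing to sea level.
Total added water ≈ 2.297×10^13 m³ over 3.67×10^14 m² → Δh = 0.0626 m = 6.3 cm.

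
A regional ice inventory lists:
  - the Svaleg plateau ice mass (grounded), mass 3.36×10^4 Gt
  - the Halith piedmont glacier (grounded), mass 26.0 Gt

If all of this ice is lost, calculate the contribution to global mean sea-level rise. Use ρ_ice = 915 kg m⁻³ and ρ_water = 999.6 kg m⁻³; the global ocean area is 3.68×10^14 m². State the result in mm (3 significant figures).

Svaleg: 3.36×10^4 Gt = 3.360×10^16 kg; dividing by ρ_w = 999.6 kg m⁻³ gives 3.361×10^13 m³ of water.
Halith: 26.0 Gt = 2.600×10^13 kg; dividing by ρ_w = 999.6 kg m⁻³ gives 2.601×10^10 m³ of water.
Total added water ≈ 3.364×10^13 m³ over 3.68×10^14 m² → Δh = 0.0914 m = 91.4 mm.

≈ 91.4 mm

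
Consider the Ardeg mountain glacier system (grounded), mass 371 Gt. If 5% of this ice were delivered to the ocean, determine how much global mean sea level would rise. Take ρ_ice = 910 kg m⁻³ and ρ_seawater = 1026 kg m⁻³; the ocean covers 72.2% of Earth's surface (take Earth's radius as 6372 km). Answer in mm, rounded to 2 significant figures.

≈ 0.049 mm

Ardeg: 0.05 × 371 Gt = 1.855×10^13 kg; dividing by ρ_w = 1026 kg m⁻³ gives 1.808×10^10 m³ of water.
Spread over 3.68×10^14 m² of ocean, Δh = 1.808×10^10 / 3.68×10^14 = 4.91×10^-5 m = 0.049 mm.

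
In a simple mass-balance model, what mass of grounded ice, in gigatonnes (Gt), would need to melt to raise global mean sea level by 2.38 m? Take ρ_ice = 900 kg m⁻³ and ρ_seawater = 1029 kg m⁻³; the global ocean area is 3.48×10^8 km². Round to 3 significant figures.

Required water volume = Δh × A = 2.38 m × 3.48×10^14 m² = 8.282×10^14 m³.
ρ_w = 1029 kg m⁻³, so the mass of water = 8.282×10^14 m³ × 1029 kg m⁻³ = 8.523×10^17 kg = 8.52×10^5 Gt (and the same mass of ice, by conservation).

≈ 8.52×10^5 Gt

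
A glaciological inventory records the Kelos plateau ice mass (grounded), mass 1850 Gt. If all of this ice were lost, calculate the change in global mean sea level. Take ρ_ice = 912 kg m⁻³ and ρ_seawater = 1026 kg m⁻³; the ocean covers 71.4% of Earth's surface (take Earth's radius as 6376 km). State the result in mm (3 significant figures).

Kelos: 1850 Gt = 1.850×10^15 kg; dividing by ρ_w = 1026 kg m⁻³ gives 1.803×10^12 m³ of water.
Spread over 3.65×10^14 m² of ocean, Δh = 1.803×10^12 / 3.65×10^14 = 4.94×10^-3 m = 4.94 mm.

≈ 4.94 mm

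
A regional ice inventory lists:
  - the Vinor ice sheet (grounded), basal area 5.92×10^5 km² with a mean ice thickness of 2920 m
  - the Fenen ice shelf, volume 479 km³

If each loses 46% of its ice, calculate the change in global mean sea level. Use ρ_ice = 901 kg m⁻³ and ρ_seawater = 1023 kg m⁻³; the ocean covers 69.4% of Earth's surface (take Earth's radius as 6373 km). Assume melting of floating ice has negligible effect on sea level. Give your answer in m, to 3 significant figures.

Vinor: ice volume = 5.92×10^5 km² × 2920 m = 1.729×10^6 km³; 0.46 × 1.729×10^6 × (901/1023) = 7.003×10^5 km³ of water.
The Fenen ice shelf is floating and already displaces its own weight of water, so its melt adds essentially nothing to sea level.
Total added water ≈ 7.003×10^14 m³ over 3.54×10^14 m² → Δh = 1.98 m.

≈ 1.98 m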